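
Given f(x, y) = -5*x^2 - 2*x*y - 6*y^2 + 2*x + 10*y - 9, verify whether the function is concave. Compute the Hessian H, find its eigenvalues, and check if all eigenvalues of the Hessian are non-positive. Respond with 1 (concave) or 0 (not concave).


The Hessian of f(x,y) = -5*x^2 - 2*x*y - 6*y^2 + 2*x + 10*y - 9 is:
H = [[-10, -2], [-2, -12]]
Trace = -10 - 12 = -22
Determinant = -10*-12 - (-2)^2 = 116
Discriminant = (-22)^2 - 4*116 = 20.0
Eigenvalues: lambda_1 = -13.2361, lambda_2 = -8.7639
The function is concave.

1


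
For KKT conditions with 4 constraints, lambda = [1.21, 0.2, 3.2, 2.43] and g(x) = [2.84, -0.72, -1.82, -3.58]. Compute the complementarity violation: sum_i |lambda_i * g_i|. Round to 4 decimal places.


KKT complementary slackness check:
lambda_1 * g_1 = 1.21 * 2.84 = 3.4364
lambda_2 * g_2 = 0.2 * -0.72 = -0.144
lambda_3 * g_3 = 3.2 * -1.82 = -5.824
lambda_4 * g_4 = 2.43 * -3.58 = -8.6994
Total violation = 3.4364 + 0.144 + 5.824 + 8.6994 = 18.1038


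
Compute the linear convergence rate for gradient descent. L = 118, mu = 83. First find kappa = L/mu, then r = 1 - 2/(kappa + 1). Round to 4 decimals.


Step 1: Compute the condition number.
kappa = L/mu = 118/83 = 1.4217
Step 2: Compute the convergence rate.
r = 1 - 2/(kappa + 1) = 1 - 2*mu/(L + mu) = (L - mu)/(L + mu) = 35/201 = 0.1741


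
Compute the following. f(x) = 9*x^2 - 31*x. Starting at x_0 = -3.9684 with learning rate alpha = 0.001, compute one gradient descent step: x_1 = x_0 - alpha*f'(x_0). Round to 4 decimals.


We compute the gradient at x_0 and apply the update.
f'(x) = 18*x - 31
f'(-3.9684) = 18*-3.9684 - 31 = -102.4312
x_1 = -3.9684 - 0.001*-102.4312 = -3.866


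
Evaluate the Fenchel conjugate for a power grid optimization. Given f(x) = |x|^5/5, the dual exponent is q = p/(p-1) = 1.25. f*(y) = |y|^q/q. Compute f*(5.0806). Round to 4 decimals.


The conjugate exponent q satisfies 1/p + 1/q = 1.
p = 5, so q = 5/(5 - 1) = 1.25
|y|^q = 5.0806^1.25 = 7.6277
f*(5.0806) = 7.6277 / 1.25 = 6.1022


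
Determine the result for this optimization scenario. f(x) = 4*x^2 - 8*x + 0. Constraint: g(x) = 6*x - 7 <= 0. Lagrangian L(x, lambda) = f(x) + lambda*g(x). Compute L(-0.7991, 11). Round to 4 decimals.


Step 1: Evaluate f(x).
f(-0.7991) = 4*(-0.7991)^2 - 8*(-0.7991) + 0 = 8.947
Step 2: Evaluate g(x).
g(-0.7991) = 6*-0.7991 - 7 = -11.7946
Step 3: Compute Lagrangian.
L = 8.947 + 11*-11.7946 = -120.7936


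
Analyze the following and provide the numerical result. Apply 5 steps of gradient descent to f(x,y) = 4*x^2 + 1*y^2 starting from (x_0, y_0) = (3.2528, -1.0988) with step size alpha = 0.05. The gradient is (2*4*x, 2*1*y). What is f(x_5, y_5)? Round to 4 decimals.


Gradient descent on f(x,y) = 4*x^2 + 1*y^2.
Starting point: (3.2528, -1.0988), alpha = 0.05
Step 1: grad_x = 2*4*3.2528 = 26.0224, grad_y = 2*1*-1.0988 = -2.1976
  x_1 = 3.2528 - 0.05*26.0224 = 1.9517
  y_1 = -1.0988 - 0.05*-2.1976 = -0.9889
Step 2: grad_x = 2*4*1.9517 = 15.6134, grad_y = 2*1*-0.9889 = -1.9778
  x_2 = 1.9517 - 0.05*15.6134 = 1.171
  y_2 = -0.9889 - 0.05*-1.9778 = -0.89
Step 3: grad_x = 2*4*1.171 = 9.3681, grad_y = 2*1*-0.89 = -1.7801
  x_3 = 1.171 - 0.05*9.3681 = 0.7026
  y_3 = -0.89 - 0.05*-1.7801 = -0.801
Step 4: grad_x = 2*4*0.7026 = 5.6208, grad_y = 2*1*-0.801 = -1.6021
  x_4 = 0.7026 - 0.05*5.6208 = 0.4216
  y_4 = -0.801 - 0.05*-1.6021 = -0.7209
Step 5: grad_x = 2*4*0.4216 = 3.3725, grad_y = 2*1*-0.7209 = -1.4418
  x_5 = 0.4216 - 0.05*3.3725 = 0.2529
  y_5 = -0.7209 - 0.05*-1.4418 = -0.6488
f(0.2529, -0.6488) = 4*0.2529^2 + 1*(-0.6488)^2 = 0.6769


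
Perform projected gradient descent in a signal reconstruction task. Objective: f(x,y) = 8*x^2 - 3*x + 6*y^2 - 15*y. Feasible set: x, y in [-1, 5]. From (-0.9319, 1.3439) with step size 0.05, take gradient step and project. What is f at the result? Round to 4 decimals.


Step 1: Compute gradient at (-0.9319, 1.3439).
grad_x = 2*8*-0.9319 - 3 = -17.9104
grad_y = 2*6*1.3439 - 15 = 1.1268
Step 2: Gradient step.
x_raw = -0.9319 - 0.05*-17.9104 = -0.0364
y_raw = 1.3439 - 0.05*1.1268 = 1.2876
Step 3: Project onto [-1, 5].
x_proj = clip(-0.0364) = -0.0364
y_proj = clip(1.2876) = 1.2876
Step 4: Evaluate f.
f(-0.0364, 1.2876) = -9.2468


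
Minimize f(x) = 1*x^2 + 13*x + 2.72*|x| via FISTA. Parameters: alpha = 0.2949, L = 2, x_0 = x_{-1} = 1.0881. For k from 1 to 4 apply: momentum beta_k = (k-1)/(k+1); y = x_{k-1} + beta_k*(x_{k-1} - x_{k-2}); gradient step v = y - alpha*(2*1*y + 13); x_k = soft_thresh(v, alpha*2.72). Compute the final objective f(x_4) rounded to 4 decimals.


FISTA on f(x) = 1*x^2 + 13*x + 2.72*|x|
L = 2, alpha = 0.2949
Iteration 1: beta = 0.0, y = 1.0881 + 0.0*(1.0881 - 1.0881) = 1.0881
  grad(y) = 15.1762, v = y - alpha*grad = -3.3874
  prox(v) = soft_thresh(-3.3874, 0.8021) = -2.5852
Iteration 2: beta = 0.3333, y = -2.5852 + 0.3333*(-2.5852 - 1.0881) = -3.8097
  grad(y) = 5.3806, v = y - alpha*grad = -5.3964
  prox(v) = soft_thresh(-5.3964, 0.8021) = -4.5943
Iteration 3: beta = 0.5, y = -4.5943 + 0.5*(-4.5943 + 2.5852) = -5.5988
  grad(y) = 1.8023, v = y - alpha*grad = -6.1303
  prox(v) = soft_thresh(-6.1303, 0.8021) = -5.3282
Iteration 4: beta = 0.6, y = -5.3282 + 0.6*(-5.3282 + 4.5943) = -5.7686
  grad(y) = 1.4629, v = y - alpha*grad = -6.2
  prox(v) = soft_thresh(-6.2, 0.8021) = -5.3978
f(x_4) = 1*(-5.3978)^2 + 13*(-5.3978) + 2.72*|-5.3978| = -26.3531


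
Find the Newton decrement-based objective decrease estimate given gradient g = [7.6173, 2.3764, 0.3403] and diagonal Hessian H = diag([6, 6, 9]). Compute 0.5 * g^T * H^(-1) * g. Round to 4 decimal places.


Step 1: H is diagonal, so H^(-1) * g = [1.2696, 0.3961, 0.0378].
Step 2: g^T H^(-1) g = sum_i g_i^2 / H_ii
  = (7.6173)^2/6 + (2.3764)^2/6 + (0.3403)^2/9
  = 9.6705 + 0.9412 + 0.0129 = 10.6246
Step 3: Objective decrease = 0.5 * g^T H^(-1) g = 5.3123


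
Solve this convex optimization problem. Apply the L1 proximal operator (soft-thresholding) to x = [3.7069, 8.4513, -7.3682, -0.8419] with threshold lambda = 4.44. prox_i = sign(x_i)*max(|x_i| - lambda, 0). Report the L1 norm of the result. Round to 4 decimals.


Soft-thresholding with lambda = 4.44:
prox(3.7069) = sign(3.7069)*max(|3.7069| - 4.44, 0) = 0.0
prox(8.4513) = sign(8.4513)*max(|8.4513| - 4.44, 0) = 4.0113
prox(-7.3682) = sign(-7.3682)*max(|-7.3682| - 4.44, 0) = -2.9282
prox(-0.8419) = sign(-0.8419)*max(|-0.8419| - 4.44, 0) = 0.0
prox(x) = [0.0, 4.0113, -2.9282, 0.0]
||prox(x)||_1 = 0.0 + 4.0113 + 2.9282 + 0.0 = 6.9395


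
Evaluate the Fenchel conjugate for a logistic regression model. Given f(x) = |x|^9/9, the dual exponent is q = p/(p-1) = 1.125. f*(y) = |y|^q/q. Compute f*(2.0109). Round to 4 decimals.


The conjugate exponent q satisfies 1/p + 1/q = 1.
p = 9, so q = 9/(9 - 1) = 1.125
|y|^q = 2.0109^1.125 = 2.1944
f*(2.0109) = 2.1944 / 1.125 = 1.9506


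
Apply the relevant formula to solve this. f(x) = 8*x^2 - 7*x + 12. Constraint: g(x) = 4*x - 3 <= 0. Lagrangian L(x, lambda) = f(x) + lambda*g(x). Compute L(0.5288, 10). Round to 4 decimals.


Step 1: Evaluate f(x).
f(0.5288) = 8*0.5288^2 - 7*0.5288 + 12 = 10.5354
Step 2: Evaluate g(x).
g(0.5288) = 4*0.5288 - 3 = -0.8848
Step 3: Compute Lagrangian.
L = 10.5354 + 10*-0.8848 = 1.6874


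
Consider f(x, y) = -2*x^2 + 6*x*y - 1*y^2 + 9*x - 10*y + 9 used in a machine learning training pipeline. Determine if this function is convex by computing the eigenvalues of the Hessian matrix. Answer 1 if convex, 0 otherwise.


The Hessian of f(x,y) = -2*x^2 + 6*x*y - 1*y^2 + 9*x - 10*y + 9 is:
H = [[-4, 6], [6, -2]]
Trace = -4 - 2 = -6
Determinant = -4*-2 - (6)^2 = -28
Discriminant = (-6)^2 - 4*-28 = 148.0
Eigenvalues: lambda_1 = -9.0828, lambda_2 = 3.0828
The function is not convex.

0


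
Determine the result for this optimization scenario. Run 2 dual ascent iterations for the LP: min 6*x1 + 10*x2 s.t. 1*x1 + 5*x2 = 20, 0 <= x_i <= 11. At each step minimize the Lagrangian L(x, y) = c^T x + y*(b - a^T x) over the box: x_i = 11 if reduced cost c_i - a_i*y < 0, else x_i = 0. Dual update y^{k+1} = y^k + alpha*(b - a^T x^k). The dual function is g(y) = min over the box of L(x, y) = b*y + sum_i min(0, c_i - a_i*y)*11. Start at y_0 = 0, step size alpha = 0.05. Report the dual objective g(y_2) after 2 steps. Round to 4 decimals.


Dual ascent for LP: min 6*x1 + 10*x2, 1*x1 + 5*x2 = 20, 0 <= x_i <= 11
Step 1: y^k = 0.0, reduced costs: (6.0, 10.0)
  x^k = (0.0, 0.0), subgradient = b - a^T x = 20.0
  y^{k+1} = 0.0 + 0.05*20.0 = 1.0
Step 2: y^k = 1.0, reduced costs: (5.0, 5.0)
  x^k = (0.0, 0.0), subgradient = b - a^T x = 20.0
  y^{k+1} = 1.0 + 0.05*20.0 = 2.0
Dual objective at y_2 = 2.0: reduced costs (4.0, 0.0), box minimizer x = (0.0, 0.0)
g(y_2) = b*y + (c1 - a1*y)*x1 + (c2 - a2*y)*x2 = 20*2.0 + 4.0*0.0 + 0.0*0.0 = 40.0 + 0.0 + 0.0 = 40.0


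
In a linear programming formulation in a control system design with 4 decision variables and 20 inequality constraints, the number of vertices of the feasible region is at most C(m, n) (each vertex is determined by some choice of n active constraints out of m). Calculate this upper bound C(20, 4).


Each vertex corresponds to some choice of n active constraints out of m, so the number of vertices is at most C(m, n) = m! / (n!(m-n)!).
m = 20, n = 4
Numerator: 20 * 19 * 18 * 17
Denominator: 4! = 24
C(20, 4) = 4845


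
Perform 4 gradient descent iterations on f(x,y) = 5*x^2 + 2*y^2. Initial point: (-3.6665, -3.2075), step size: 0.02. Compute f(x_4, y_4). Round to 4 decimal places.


Gradient descent on f(x,y) = 5*x^2 + 2*y^2.
Starting point: (-3.6665, -3.2075), alpha = 0.02
Step 1: grad_x = 2*5*-3.6665 = -36.665, grad_y = 2*2*-3.2075 = -12.83
  x_1 = -3.6665 - 0.02*-36.665 = -2.9332
  y_1 = -3.2075 - 0.02*-12.83 = -2.9509
Step 2: grad_x = 2*5*-2.9332 = -29.332, grad_y = 2*2*-2.9509 = -11.8036
  x_2 = -2.9332 - 0.02*-29.332 = -2.3466
  y_2 = -2.9509 - 0.02*-11.8036 = -2.7148
Step 3: grad_x = 2*5*-2.3466 = -23.4656, grad_y = 2*2*-2.7148 = -10.8593
  x_3 = -2.3466 - 0.02*-23.4656 = -1.8772
  y_3 = -2.7148 - 0.02*-10.8593 = -2.4976
Step 4: grad_x = 2*5*-1.8772 = -18.7725, grad_y = 2*2*-2.4976 = -9.9906
  x_4 = -1.8772 - 0.02*-18.7725 = -1.5018
  y_4 = -2.4976 - 0.02*-9.9906 = -2.2978
f(-1.5018, -2.2978) = 5*(-1.5018)^2 + 2*(-2.2978)^2 = 21.837


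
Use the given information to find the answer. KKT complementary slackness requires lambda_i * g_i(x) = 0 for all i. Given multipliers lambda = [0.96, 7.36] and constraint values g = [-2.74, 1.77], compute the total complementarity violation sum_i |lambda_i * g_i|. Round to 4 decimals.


KKT complementary slackness check:
lambda_1 * g_1 = 0.96 * -2.74 = -2.6304
lambda_2 * g_2 = 7.36 * 1.77 = 13.0272
Total violation = 2.6304 + 13.0272 = 15.6576


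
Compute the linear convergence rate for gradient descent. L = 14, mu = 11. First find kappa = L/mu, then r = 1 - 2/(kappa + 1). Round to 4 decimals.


Step 1: Compute the condition number.
kappa = L/mu = 14/11 = 1.2727
Step 2: Compute the convergence rate.
r = 1 - 2/(kappa + 1) = 1 - 2*mu/(L + mu) = (L - mu)/(L + mu) = 3/25 = 0.12


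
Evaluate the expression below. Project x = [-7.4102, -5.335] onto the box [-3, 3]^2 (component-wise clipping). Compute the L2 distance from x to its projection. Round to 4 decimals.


Project each component onto [-3, 3].
clip(-7.4102) = -3.0, clip(-5.335) = -3.0
Projection = [-3.0, -3.0]
Squared diffs: [19.4499, 5.4522]
Distance = sqrt(24.9021) = 4.9902


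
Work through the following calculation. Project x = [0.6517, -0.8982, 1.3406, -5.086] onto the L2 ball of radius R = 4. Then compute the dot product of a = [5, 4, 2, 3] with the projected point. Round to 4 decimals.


Step 1: Compute ||x|| (intermediates to 6 decimals).
||x|| = sqrt(0.6517^2 + (-0.8982)^2 + 1.3406^2 + (-5.086)^2) = 5.375507
Step 2: Project.
Since ||x|| > R, scale = R/||x|| = 4/5.375507 = 0.744116, proj(x) = scale * x
proj(x) = [0.48494, -0.668365, 0.997562, -3.784574]
Step 3: Dot product.
a^T * proj(x) = 5*0.48494 + 4*(-0.668365) + 2*0.997562 + 3*(-3.784574) = -9.6074


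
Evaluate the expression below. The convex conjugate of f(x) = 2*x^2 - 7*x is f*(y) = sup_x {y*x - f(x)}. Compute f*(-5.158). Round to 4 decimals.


f*(y) = sup_x {y*x - a*x^2 - b*x} = sup_x {(y-b)*x - a*x^2}
FOC: (y - b) - 2a*x = 0 => x* = (y - b)/(2a)
x* = (-5.158 + 7)/(2*2) = 0.4605
f*(-5.158) = (y-b)^2/(4a) = (-5.158 + 7)^2/(4*2)
= 3.393/8 = 0.4241


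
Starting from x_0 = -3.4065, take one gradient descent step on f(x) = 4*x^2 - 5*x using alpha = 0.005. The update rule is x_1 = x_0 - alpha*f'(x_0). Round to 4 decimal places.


We compute the gradient at x_0 and apply the update.
f'(x) = 8*x - 5
f'(-3.4065) = 8*-3.4065 - 5 = -32.252
x_1 = -3.4065 - 0.005*-32.252 = -3.2452


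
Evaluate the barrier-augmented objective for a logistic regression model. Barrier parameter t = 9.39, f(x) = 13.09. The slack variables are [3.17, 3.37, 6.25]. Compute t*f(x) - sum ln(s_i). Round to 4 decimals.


Step 1: Compute log-barrier.
ln values: [1.1537, 1.2149, 1.8326]
phi = -(1.1537 + 1.2149 + 1.8326) = -4.2012
Step 2: Compute augmented objective.
t*f(x) = 9.39*13.09 = 122.9151
Total = 122.9151 - 4.2012 = 118.7139


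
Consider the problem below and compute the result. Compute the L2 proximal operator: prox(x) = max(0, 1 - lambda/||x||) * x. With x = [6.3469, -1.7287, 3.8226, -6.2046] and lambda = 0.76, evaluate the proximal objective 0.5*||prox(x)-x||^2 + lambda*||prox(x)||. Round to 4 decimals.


Step 1: Compute ||x||.
||x|| = 9.8174
Step 2: Compute scaling factor.
scale = max(0, 1 - 0.76/9.8174) = 0.9226
Step 3: prox(x) = [5.8556, -1.5949, 3.5267, -5.7243]
||prox(x)|| = 9.0574
Step 4: Proximal objective.
0.5*||prox-x||^2 = 0.2888
lambda*||prox|| = 6.8836
Total = 7.1724


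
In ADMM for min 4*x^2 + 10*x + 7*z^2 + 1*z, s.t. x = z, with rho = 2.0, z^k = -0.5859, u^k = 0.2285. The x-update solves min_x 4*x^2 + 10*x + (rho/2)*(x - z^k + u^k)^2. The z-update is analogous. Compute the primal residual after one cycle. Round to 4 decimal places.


ADMM iteration with rho = 2.0, z^k = -0.5859, u^k = 0.2285
Step 1: x-update.
Minimize 4*x^2 + 10*x + (2.0/2)*(x + 0.5859 + 0.2285)^2
FOC: (2*4 + 2.0)*x = -10 + 2.0*(-0.5859 - 0.2285)
x^{k+1} = -1.1629
Step 2: z-update.
Minimize 7*z^2 + 1*z + (2.0/2)*(-1.1629 - z + 0.2285)^2
FOC: (2*7 + 2.0)*z = -1 + 2.0*(-1.1629 + 0.2285)
z^{k+1} = -0.1793
Step 3: u-update.
u^{k+1} = 0.2285 - 1.1629 + 0.1793 = -0.7551
Step 4: Primal residual = |-1.1629 + 0.1793| = 0.9836


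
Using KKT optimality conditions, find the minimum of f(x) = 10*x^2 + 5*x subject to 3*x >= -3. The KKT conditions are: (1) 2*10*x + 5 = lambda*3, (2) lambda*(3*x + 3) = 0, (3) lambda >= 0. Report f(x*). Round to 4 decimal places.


Step 1: Try lambda = 0 (constraint inactive).
Stationarity: 2*10*x + 5 = 0
x* = -5/(2*10) = -0.25
Check constraint: 3*-0.25 = -0.75 >= -3 -- satisfied.
Step 2: Compute optimal value.
f(x*) = 10*(-0.25)^2 + 5*(-0.25) = -0.625


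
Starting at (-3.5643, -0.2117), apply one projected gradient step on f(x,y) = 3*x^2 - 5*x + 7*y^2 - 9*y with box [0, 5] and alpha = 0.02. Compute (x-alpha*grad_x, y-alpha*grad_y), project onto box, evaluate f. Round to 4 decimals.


Step 1: Compute gradient at (-3.5643, -0.2117).
grad_x = 2*3*-3.5643 - 5 = -26.3858
grad_y = 2*7*-0.2117 - 9 = -11.9638
Step 2: Gradient step.
x_raw = -3.5643 - 0.02*-26.3858 = -3.0366
y_raw = -0.2117 - 0.02*-11.9638 = 0.0276
Step 3: Project onto [0, 5].
x_proj = clip(-3.0366) = 0.0
y_proj = clip(0.0276) = 0.0276
Step 4: Evaluate f.
f(0.0, 0.0276) = -0.2429


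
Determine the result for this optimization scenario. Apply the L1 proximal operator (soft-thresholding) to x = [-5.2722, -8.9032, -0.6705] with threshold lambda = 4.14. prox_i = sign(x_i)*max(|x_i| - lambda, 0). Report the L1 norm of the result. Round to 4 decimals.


Soft-thresholding with lambda = 4.14:
prox(-5.2722) = sign(-5.2722)*max(|-5.2722| - 4.14, 0) = -1.1322
prox(-8.9032) = sign(-8.9032)*max(|-8.9032| - 4.14, 0) = -4.7632
prox(-0.6705) = sign(-0.6705)*max(|-0.6705| - 4.14, 0) = 0.0
prox(x) = [-1.1322, -4.7632, 0.0]
||prox(x)||_1 = 1.1322 + 4.7632 + 0.0 = 5.8954


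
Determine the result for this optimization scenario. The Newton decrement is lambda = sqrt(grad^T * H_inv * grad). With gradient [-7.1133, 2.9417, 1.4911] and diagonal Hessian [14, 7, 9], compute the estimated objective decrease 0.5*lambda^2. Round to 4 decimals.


Step 1: H is diagonal, so H^(-1) * g = [-0.5081, 0.4202, 0.1657].
Step 2: g^T H^(-1) g = sum_i g_i^2 / H_ii
  = (-7.1133)^2/14 + (2.9417)^2/7 + (1.4911)^2/9
  = 3.6142 + 1.2362 + 0.247 = 5.0975
Step 3: Objective decrease = 0.5 * g^T H^(-1) g = 2.5487


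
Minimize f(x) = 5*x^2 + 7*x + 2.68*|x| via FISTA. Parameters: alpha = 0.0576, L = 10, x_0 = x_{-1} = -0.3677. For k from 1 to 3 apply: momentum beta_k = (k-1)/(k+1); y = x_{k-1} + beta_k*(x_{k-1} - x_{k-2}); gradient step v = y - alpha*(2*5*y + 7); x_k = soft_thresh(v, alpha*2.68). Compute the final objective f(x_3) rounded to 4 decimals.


FISTA on f(x) = 5*x^2 + 7*x + 2.68*|x|
L = 10, alpha = 0.0576
Iteration 1: beta = 0.0, y = -0.3677 + 0.0*(-0.3677 + 0.3677) = -0.3677
  grad(y) = 3.323, v = y - alpha*grad = -0.5591
  prox(v) = soft_thresh(-0.5591, 0.1544) = -0.4047
Iteration 2: beta = 0.3333, y = -0.4047 + 0.3333*(-0.4047 + 0.3677) = -0.4171
  grad(y) = 2.8292, v = y - alpha*grad = -0.58
  prox(v) = soft_thresh(-0.58, 0.1544) = -0.4257
Iteration 3: beta = 0.5, y = -0.4257 + 0.5*(-0.4257 + 0.4047) = -0.4361
  grad(y) = 2.6386, v = y - alpha*grad = -0.5881
  prox(v) = soft_thresh(-0.5881, 0.1544) = -0.4338
f(x_3) = 5*(-0.4338)^2 + 7*(-0.4338) + 2.68*|-0.4338| = -0.9331


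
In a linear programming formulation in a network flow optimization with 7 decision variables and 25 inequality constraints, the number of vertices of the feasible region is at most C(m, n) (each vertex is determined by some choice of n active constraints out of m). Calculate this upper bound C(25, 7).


Each vertex corresponds to some choice of n active constraints out of m, so the number of vertices is at most C(m, n) = m! / (n!(m-n)!).
m = 25, n = 7
Numerator: 25 * 24 * 23 * 22 * 21 * 20 * 19
Denominator: 7! = 5040
C(25, 7) = 480700


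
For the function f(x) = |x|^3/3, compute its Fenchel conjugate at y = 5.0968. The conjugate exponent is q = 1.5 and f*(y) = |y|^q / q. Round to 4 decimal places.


The conjugate exponent q satisfies 1/p + 1/q = 1.
p = 3, so q = 3/(3 - 1) = 1.5
|y|^q = 5.0968^1.5 = 11.5066
f*(5.0968) = 11.5066 / 1.5 = 7.6711


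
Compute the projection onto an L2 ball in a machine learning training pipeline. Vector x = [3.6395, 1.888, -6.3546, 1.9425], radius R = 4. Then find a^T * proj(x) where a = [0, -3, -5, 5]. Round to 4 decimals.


Step 1: Compute ||x|| (intermediates to 6 decimals).
||x|| = sqrt(3.6395^2 + 1.888^2 + (-6.3546)^2 + 1.9425^2) = 7.807993
Step 2: Project.
Since ||x|| > R, scale = R/||x|| = 4/7.807993 = 0.512296, proj(x) = scale * x
proj(x) = [1.864501, 0.967215, -3.255436, 0.995135]
Step 3: Dot product.
a^T * proj(x) = 0*1.864501 - 3*0.967215 - 5*(-3.255436) + 5*0.995135 = 18.3512


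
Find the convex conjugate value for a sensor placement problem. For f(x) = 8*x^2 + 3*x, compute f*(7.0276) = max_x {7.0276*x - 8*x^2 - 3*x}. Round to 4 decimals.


f*(y) = sup_x {y*x - a*x^2 - b*x} = sup_x {(y-b)*x - a*x^2}
FOC: (y - b) - 2a*x = 0 => x* = (y - b)/(2a)
x* = (7.0276 - 3)/(2*8) = 0.2517
f*(7.0276) = (y-b)^2/(4a) = (7.0276 - 3)^2/(4*8)
= 16.2216/32 = 0.5069


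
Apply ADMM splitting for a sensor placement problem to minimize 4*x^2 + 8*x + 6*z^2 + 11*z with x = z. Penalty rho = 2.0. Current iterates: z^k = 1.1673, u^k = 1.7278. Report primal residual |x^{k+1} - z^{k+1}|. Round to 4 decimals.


ADMM iteration with rho = 2.0, z^k = 1.1673, u^k = 1.7278
Step 1: x-update.
Minimize 4*x^2 + 8*x + (2.0/2)*(x - 1.1673 + 1.7278)^2
FOC: (2*4 + 2.0)*x = -8 + 2.0*(1.1673 - 1.7278)
x^{k+1} = -0.9121
Step 2: z-update.
Minimize 6*z^2 + 11*z + (2.0/2)*(-0.9121 - z + 1.7278)^2
FOC: (2*6 + 2.0)*z = -11 + 2.0*(-0.9121 + 1.7278)
z^{k+1} = -0.6692
Step 3: u-update.
u^{k+1} = 1.7278 - 0.9121 + 0.6692 = 1.4849
Step 4: Primal residual = |-0.9121 + 0.6692| = 0.2429


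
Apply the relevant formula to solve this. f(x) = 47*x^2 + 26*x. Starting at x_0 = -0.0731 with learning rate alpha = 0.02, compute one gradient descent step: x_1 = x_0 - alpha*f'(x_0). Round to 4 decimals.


We compute the gradient at x_0 and apply the update.
f'(x) = 94*x + 26
f'(-0.0731) = 94*-0.0731 + 26 = 19.1286
x_1 = -0.0731 - 0.02*19.1286 = -0.4557


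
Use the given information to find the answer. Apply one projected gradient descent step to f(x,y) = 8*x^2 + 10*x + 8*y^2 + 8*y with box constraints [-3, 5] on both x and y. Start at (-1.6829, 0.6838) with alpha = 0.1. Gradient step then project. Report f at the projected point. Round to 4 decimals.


Step 1: Compute gradient at (-1.6829, 0.6838).
grad_x = 2*8*-1.6829 + 10 = -16.9264
grad_y = 2*8*0.6838 + 8 = 18.9408
Step 2: Gradient step.
x_raw = -1.6829 - 0.1*-16.9264 = 0.0097
y_raw = 0.6838 - 0.1*18.9408 = -1.2103
Step 3: Project onto [-3, 5].
x_proj = clip(0.0097) = 0.0097
y_proj = clip(-1.2103) = -1.2103
Step 4: Evaluate f.
f(0.0097, -1.2103) = 2.1341


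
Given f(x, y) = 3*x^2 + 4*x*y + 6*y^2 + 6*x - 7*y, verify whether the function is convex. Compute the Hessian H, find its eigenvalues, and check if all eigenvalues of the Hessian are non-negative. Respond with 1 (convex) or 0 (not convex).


The Hessian of f(x,y) = 3*x^2 + 4*x*y + 6*y^2 + 6*x - 7*y is:
H = [[6, 4], [4, 12]]
Trace = 6 + 12 = 18
Determinant = 6*12 - (4)^2 = 56
Discriminant = (18)^2 - 4*56 = 100.0
Eigenvalues: lambda_1 = 4.0, lambda_2 = 14.0
The function is convex.

1


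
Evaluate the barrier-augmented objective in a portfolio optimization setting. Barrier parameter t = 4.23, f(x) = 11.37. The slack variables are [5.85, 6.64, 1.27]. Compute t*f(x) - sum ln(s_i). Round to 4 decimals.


Step 1: Compute log-barrier.
ln values: [1.7664, 1.8931, 0.239]
phi = -(1.7664 + 1.8931 + 0.239) = -3.8986
Step 2: Compute augmented objective.
t*f(x) = 4.23*11.37 = 48.0951
Total = 48.0951 - 3.8986 = 44.1965


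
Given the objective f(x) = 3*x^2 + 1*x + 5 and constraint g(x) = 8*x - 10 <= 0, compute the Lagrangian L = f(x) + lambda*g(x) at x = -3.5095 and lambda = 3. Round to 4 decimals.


Step 1: Evaluate f(x).
f(-3.5095) = 3*(-3.5095)^2 + 1*(-3.5095) + 5 = 38.4403
Step 2: Evaluate g(x).
g(-3.5095) = 8*-3.5095 - 10 = -38.076
Step 3: Compute Lagrangian.
L = 38.4403 + 3*-38.076 = -75.7877


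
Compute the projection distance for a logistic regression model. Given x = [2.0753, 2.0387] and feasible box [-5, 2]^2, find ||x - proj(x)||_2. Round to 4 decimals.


Project each component onto [-5, 2].
clip(2.0753) = 2.0, clip(2.0387) = 2.0
Projection = [2.0, 2.0]
Squared diffs: [0.0057, 0.0015]
Distance = sqrt(0.0072) = 0.0847


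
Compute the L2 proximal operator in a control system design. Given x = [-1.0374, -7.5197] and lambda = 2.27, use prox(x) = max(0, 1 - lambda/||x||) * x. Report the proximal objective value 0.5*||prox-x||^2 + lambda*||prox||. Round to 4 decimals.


Step 1: Compute ||x||.
||x|| = 7.5909
Step 2: Compute scaling factor.
scale = max(0, 1 - 2.27/7.5909) = 0.701
Step 3: prox(x) = [-0.7272, -5.271]
||prox(x)|| = 5.3209
Step 4: Proximal objective.
0.5*||prox-x||^2 = 2.5765
lambda*||prox|| = 12.0784
Total = 14.6549


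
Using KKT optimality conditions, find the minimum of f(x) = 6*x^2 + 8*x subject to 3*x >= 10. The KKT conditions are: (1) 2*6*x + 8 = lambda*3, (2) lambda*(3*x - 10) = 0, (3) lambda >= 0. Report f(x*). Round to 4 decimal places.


Step 1: Try lambda = 0 (constraint inactive).
x_unc = -8/(2*6) = -0.6667
Check: 3*-0.6667 = -2.0001 < 10 -- violated!
Step 2: Constraint must be active: 3*x = 10
x* = 10/3 = 3.3333 (rounded; the exact value 10/3 is used below)
lambda = (2*6*(10/3) + 8)/3 = 16.0
Step 3: Compute optimal value.
f(x*) = 6*(10/3)^2 + 8*(10/3) = 93.3333


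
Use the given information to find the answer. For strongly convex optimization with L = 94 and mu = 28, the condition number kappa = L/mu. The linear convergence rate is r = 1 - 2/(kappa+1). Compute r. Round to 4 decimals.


Step 1: Compute the condition number.
kappa = L/mu = 94/28 = 3.3571
Step 2: Compute the convergence rate.
r = 1 - 2/(kappa + 1) = 1 - 2*mu/(L + mu) = (L - mu)/(L + mu) = 66/122 = 0.541


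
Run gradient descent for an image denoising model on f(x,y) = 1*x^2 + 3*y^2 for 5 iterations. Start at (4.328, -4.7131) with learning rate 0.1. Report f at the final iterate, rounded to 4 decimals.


Gradient descent on f(x,y) = 1*x^2 + 3*y^2.
Starting point: (4.328, -4.7131), alpha = 0.1
Step 1: grad_x = 2*1*4.328 = 8.656, grad_y = 2*3*-4.7131 = -28.2786
  x_1 = 4.328 - 0.1*8.656 = 3.4624
  y_1 = -4.7131 - 0.1*-28.2786 = -1.8852
Step 2: grad_x = 2*1*3.4624 = 6.9248, grad_y = 2*3*-1.8852 = -11.3114
  x_2 = 3.4624 - 0.1*6.9248 = 2.7699
  y_2 = -1.8852 - 0.1*-11.3114 = -0.7541
Step 3: grad_x = 2*1*2.7699 = 5.5398, grad_y = 2*3*-0.7541 = -4.5246
  x_3 = 2.7699 - 0.1*5.5398 = 2.2159
  y_3 = -0.7541 - 0.1*-4.5246 = -0.3016
Step 4: grad_x = 2*1*2.2159 = 4.4319, grad_y = 2*3*-0.3016 = -1.8098
  x_4 = 2.2159 - 0.1*4.4319 = 1.7727
  y_4 = -0.3016 - 0.1*-1.8098 = -0.1207
Step 5: grad_x = 2*1*1.7727 = 3.5455, grad_y = 2*3*-0.1207 = -0.7239
  x_5 = 1.7727 - 0.1*3.5455 = 1.4182
  y_5 = -0.1207 - 0.1*-0.7239 = -0.0483
f(1.4182, -0.0483) = 1*1.4182^2 + 3*(-0.0483)^2 = 2.0183


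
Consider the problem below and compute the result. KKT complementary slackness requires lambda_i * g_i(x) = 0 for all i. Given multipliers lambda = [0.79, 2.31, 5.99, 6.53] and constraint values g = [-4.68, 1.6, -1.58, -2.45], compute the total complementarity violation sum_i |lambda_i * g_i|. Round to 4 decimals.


KKT complementary slackness check:
lambda_1 * g_1 = 0.79 * -4.68 = -3.6972
lambda_2 * g_2 = 2.31 * 1.6 = 3.696
lambda_3 * g_3 = 5.99 * -1.58 = -9.4642
lambda_4 * g_4 = 6.53 * -2.45 = -15.9985
Total violation = 3.6972 + 3.696 + 9.4642 + 15.9985 = 32.8559


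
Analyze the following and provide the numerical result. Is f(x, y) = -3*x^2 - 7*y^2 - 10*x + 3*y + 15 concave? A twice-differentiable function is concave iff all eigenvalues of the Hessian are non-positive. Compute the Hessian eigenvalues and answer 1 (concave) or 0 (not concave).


The Hessian of f(x,y) = -3*x^2 - 7*y^2 - 10*x + 3*y + 15 is:
H = [[-6, 0], [0, -14]]
Trace = -6 - 14 = -20
Determinant = -6*-14 - (0)^2 = 84
Discriminant = (-20)^2 - 4*84 = 64.0
Eigenvalues: lambda_1 = -14.0, lambda_2 = -6.0
The function is concave.

1


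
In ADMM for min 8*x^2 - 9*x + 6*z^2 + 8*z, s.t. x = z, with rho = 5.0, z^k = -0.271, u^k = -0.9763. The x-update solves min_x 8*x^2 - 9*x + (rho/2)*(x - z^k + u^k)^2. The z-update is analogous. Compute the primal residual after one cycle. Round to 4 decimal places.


ADMM iteration with rho = 5.0, z^k = -0.271, u^k = -0.9763
Step 1: x-update.
Minimize 8*x^2 - 9*x + (5.0/2)*(x + 0.271 - 0.9763)^2
FOC: (2*8 + 5.0)*x = 9 + 5.0*(-0.271 + 0.9763)
x^{k+1} = 0.5965
Step 2: z-update.
Minimize 6*z^2 + 8*z + (5.0/2)*(0.5965 - z - 0.9763)^2
FOC: (2*6 + 5.0)*z = -8 + 5.0*(0.5965 - 0.9763)
z^{k+1} = -0.5823
Step 3: u-update.
u^{k+1} = -0.9763 + 0.5965 + 0.5823 = 0.2025
Step 4: Primal residual = |0.5965 + 0.5823| = 1.1788


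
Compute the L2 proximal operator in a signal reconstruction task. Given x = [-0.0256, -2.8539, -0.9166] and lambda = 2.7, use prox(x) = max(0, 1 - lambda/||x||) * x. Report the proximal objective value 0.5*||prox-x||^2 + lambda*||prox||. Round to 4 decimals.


Step 1: Compute ||x||.
||x|| = 2.9976
Step 2: Compute scaling factor.
scale = max(0, 1 - 2.7/2.9976) = 0.0993
Step 3: prox(x) = [-0.0025, -0.2833, -0.091]
||prox(x)|| = 0.2976
Step 4: Proximal objective.
0.5*||prox-x||^2 = 3.645
lambda*||prox|| = 0.8035
Total = 4.4485


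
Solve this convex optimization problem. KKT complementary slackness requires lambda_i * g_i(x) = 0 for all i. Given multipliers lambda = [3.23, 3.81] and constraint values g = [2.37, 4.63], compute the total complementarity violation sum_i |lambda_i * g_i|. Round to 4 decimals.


KKT complementary slackness check:
lambda_1 * g_1 = 3.23 * 2.37 = 7.6551
lambda_2 * g_2 = 3.81 * 4.63 = 17.6403
Total violation = 7.6551 + 17.6403 = 25.2954


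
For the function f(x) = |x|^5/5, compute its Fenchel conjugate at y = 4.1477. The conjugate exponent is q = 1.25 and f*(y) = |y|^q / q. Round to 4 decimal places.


The conjugate exponent q satisfies 1/p + 1/q = 1.
p = 5, so q = 5/(5 - 1) = 1.25
|y|^q = 4.1477^1.25 = 5.9191
f*(4.1477) = 5.9191 / 1.25 = 4.7353


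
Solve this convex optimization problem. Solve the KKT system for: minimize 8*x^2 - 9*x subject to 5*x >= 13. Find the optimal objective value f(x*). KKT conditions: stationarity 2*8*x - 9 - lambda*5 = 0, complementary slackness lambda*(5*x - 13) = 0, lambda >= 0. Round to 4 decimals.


Step 1: Try lambda = 0 (constraint inactive).
x_unc = 9/(2*8) = 0.5625
Check: 5*0.5625 = 2.8125 < 13 -- violated!
Step 2: Constraint must be active: 5*x = 13
x* = 13/5 = 2.6
lambda = (2*8*2.6 - 9)/5 = 6.52
Step 3: Compute optimal value.
f(x*) = 8*2.6^2 - 9*2.6 = 30.68


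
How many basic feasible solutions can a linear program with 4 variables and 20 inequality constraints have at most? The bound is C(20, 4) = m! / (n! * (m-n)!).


Each vertex corresponds to some choice of n active constraints out of m, so the number of vertices is at most C(m, n) = m! / (n!(m-n)!).
m = 20, n = 4
Numerator: 20 * 19 * 18 * 17
Denominator: 4! = 24
C(20, 4) = 4845


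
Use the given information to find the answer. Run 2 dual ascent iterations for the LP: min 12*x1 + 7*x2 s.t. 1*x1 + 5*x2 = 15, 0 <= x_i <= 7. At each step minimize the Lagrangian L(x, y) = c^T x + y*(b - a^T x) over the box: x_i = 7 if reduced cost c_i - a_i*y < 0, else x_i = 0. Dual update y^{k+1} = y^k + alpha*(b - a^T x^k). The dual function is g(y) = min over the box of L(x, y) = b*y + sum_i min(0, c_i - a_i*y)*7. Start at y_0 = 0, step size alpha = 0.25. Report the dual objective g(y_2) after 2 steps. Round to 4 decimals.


Dual ascent for LP: min 12*x1 + 7*x2, 1*x1 + 5*x2 = 15, 0 <= x_i <= 7
Step 1: y^k = 0.0, reduced costs: (12.0, 7.0)
  x^k = (0.0, 0.0), subgradient = b - a^T x = 15.0
  y^{k+1} = 0.0 + 0.25*15.0 = 3.75
Step 2: y^k = 3.75, reduced costs: (8.25, -11.75)
  x^k = (0.0, 7.0), subgradient = b - a^T x = -20.0
  y^{k+1} = 3.75 + 0.25*-20.0 = -1.25
Dual objective at y_2 = -1.25: reduced costs (13.25, 13.25), box minimizer x = (0.0, 0.0)
g(y_2) = b*y + (c1 - a1*y)*x1 + (c2 - a2*y)*x2 = 15*(-1.25) + 13.25*0.0 + 13.25*0.0 = -18.75 + 0.0 + 0.0 = -18.75


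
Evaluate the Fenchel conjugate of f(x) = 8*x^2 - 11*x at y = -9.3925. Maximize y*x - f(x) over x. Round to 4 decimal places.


f*(y) = sup_x {y*x - a*x^2 - b*x} = sup_x {(y-b)*x - a*x^2}
FOC: (y - b) - 2a*x = 0 => x* = (y - b)/(2a)
x* = (-9.3925 + 11)/(2*8) = 0.1005
f*(-9.3925) = (y-b)^2/(4a) = (-9.3925 + 11)^2/(4*8)
= 2.5841/32 = 0.0808


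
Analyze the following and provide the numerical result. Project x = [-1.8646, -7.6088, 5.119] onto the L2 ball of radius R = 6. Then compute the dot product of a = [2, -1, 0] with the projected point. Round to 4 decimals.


Step 1: Compute ||x|| (intermediates to 6 decimals).
||x|| = sqrt((-1.8646)^2 + (-7.6088)^2 + 5.119^2) = 9.358137
Step 2: Project.
Since ||x|| > R, scale = R/||x|| = 6/9.358137 = 0.641153, proj(x) = scale * x
proj(x) = [-1.195494, -4.878405, 3.282062]
Step 3: Dot product.
a^T * proj(x) = 2*(-1.195494) - 1*(-4.878405) + 0*3.282062 = 2.4874


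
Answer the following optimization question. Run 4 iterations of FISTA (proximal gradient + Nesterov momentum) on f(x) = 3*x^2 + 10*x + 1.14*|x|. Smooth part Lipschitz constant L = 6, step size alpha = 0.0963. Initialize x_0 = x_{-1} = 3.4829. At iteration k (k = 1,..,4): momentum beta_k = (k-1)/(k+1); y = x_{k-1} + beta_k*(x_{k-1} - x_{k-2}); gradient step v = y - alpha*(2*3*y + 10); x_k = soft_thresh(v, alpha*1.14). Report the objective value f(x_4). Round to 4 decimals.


FISTA on f(x) = 3*x^2 + 10*x + 1.14*|x|
L = 6, alpha = 0.0963
Iteration 1: beta = 0.0, y = 3.4829 + 0.0*(3.4829 - 3.4829) = 3.4829
  grad(y) = 30.8974, v = y - alpha*grad = 0.5075
  prox(v) = soft_thresh(0.5075, 0.1098) = 0.3977
Iteration 2: beta = 0.3333, y = 0.3977 + 0.3333*(0.3977 - 3.4829) = -0.6307
  grad(y) = 6.2158, v = y - alpha*grad = -1.2293
  prox(v) = soft_thresh(-1.2293, 0.1098) = -1.1195
Iteration 3: beta = 0.5, y = -1.1195 + 0.5*(-1.1195 - 0.3977) = -1.8781
  grad(y) = -1.2686, v = y - alpha*grad = -1.7559
  prox(v) = soft_thresh(-1.7559, 0.1098) = -1.6462
Iteration 4: beta = 0.6, y = -1.6462 + 0.6*(-1.6462 + 1.1195) = -1.9621
  grad(y) = -1.7729, v = y - alpha*grad = -1.7914
  prox(v) = soft_thresh(-1.7914, 0.1098) = -1.6816
f(x_4) = 3*(-1.6816)^2 + 10*(-1.6816) + 1.14*|-1.6816| = -6.4156


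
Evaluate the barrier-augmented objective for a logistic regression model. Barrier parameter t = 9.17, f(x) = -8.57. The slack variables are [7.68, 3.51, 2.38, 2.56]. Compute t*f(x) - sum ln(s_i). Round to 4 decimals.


Step 1: Compute log-barrier.
ln values: [2.0386, 1.2556, 0.8671, 0.94]
phi = -(2.0386 + 1.2556 + 0.8671 + 0.94) = -5.1013
Step 2: Compute augmented objective.
t*f(x) = 9.17*-8.57 = -78.5869
Total = -78.5869 - 5.1013 = -83.6882


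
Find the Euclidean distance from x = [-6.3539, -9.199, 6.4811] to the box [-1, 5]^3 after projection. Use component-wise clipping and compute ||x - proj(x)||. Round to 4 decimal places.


Project each component onto [-1, 5].
clip(-6.3539) = -1.0, clip(-9.199) = -1.0, clip(6.4811) = 5.0
Projection = [-1.0, -1.0, 5.0]
Squared diffs: [28.6642, 67.2236, 2.1937]
Distance = sqrt(98.0815) = 9.9036


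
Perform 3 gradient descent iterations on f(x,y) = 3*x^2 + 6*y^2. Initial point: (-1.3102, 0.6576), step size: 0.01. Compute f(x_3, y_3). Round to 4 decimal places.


Gradient descent on f(x,y) = 3*x^2 + 6*y^2.
Starting point: (-1.3102, 0.6576), alpha = 0.01
Step 1: grad_x = 2*3*-1.3102 = -7.8612, grad_y = 2*6*0.6576 = 7.8912
  x_1 = -1.3102 - 0.01*-7.8612 = -1.2316
  y_1 = 0.6576 - 0.01*7.8912 = 0.5787
Step 2: grad_x = 2*3*-1.2316 = -7.3895, grad_y = 2*6*0.5787 = 6.9443
  x_2 = -1.2316 - 0.01*-7.3895 = -1.1577
  y_2 = 0.5787 - 0.01*6.9443 = 0.5092
Step 3: grad_x = 2*3*-1.1577 = -6.9462, grad_y = 2*6*0.5092 = 6.1109
  x_3 = -1.1577 - 0.01*-6.9462 = -1.0882
  y_3 = 0.5092 - 0.01*6.1109 = 0.4481
f(-1.0882, 0.4481) = 3*(-1.0882)^2 + 6*0.4481^2 = 4.7577


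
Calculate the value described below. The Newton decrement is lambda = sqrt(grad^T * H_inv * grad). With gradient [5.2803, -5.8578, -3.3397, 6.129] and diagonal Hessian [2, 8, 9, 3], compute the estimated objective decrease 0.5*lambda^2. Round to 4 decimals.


Step 1: H is diagonal, so H^(-1) * g = [2.6402, -0.7322, -0.3711, 2.043].
Step 2: g^T H^(-1) g = sum_i g_i^2 / H_ii
  = (5.2803)^2/2 + (-5.8578)^2/8 + (-3.3397)^2/9 + (6.129)^2/3
  = 13.9408 + 4.2892 + 1.2393 + 12.5215 = 31.9908
Step 3: Objective decrease = 0.5 * g^T H^(-1) g = 15.9954


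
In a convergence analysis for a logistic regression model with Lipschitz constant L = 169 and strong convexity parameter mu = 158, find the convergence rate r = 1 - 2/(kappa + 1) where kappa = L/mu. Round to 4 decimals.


Step 1: Compute the condition number.
kappa = L/mu = 169/158 = 1.0696
Step 2: Compute the convergence rate.
r = 1 - 2/(kappa + 1) = 1 - 2*mu/(L + mu) = (L - mu)/(L + mu) = 11/327 = 0.0336


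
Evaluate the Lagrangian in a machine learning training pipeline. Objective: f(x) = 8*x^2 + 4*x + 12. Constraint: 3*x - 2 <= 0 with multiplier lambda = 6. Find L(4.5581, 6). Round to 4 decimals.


Step 1: Evaluate f(x).
f(4.5581) = 8*4.5581^2 + 4*4.5581 + 12 = 196.4426
Step 2: Evaluate g(x).
g(4.5581) = 3*4.5581 - 2 = 11.6743
Step 3: Compute Lagrangian.
L = 196.4426 + 6*11.6743 = 266.4884


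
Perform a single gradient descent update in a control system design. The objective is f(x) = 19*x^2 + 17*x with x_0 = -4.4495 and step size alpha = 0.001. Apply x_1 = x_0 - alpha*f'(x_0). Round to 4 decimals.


We compute the gradient at x_0 and apply the update.
f'(x) = 38*x + 17
f'(-4.4495) = 38*-4.4495 + 17 = -152.081
x_1 = -4.4495 - 0.001*-152.081 = -4.2974


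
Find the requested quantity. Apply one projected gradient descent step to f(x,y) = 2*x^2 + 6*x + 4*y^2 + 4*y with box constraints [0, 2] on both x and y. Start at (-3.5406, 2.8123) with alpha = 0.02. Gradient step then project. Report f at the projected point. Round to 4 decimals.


Step 1: Compute gradient at (-3.5406, 2.8123).
grad_x = 2*2*-3.5406 + 6 = -8.1624
grad_y = 2*4*2.8123 + 4 = 26.4984
Step 2: Gradient step.
x_raw = -3.5406 - 0.02*-8.1624 = -3.3774
y_raw = 2.8123 - 0.02*26.4984 = 2.2823
Step 3: Project onto [0, 2].
x_proj = clip(-3.3774) = 0.0
y_proj = clip(2.2823) = 2.0
Step 4: Evaluate f.
f(0.0, 2.0) = 24.0


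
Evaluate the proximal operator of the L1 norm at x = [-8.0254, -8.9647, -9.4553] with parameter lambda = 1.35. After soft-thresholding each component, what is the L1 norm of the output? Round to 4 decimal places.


Soft-thresholding with lambda = 1.35:
prox(-8.0254) = sign(-8.0254)*max(|-8.0254| - 1.35, 0) = -6.6754
prox(-8.9647) = sign(-8.9647)*max(|-8.9647| - 1.35, 0) = -7.6147
prox(-9.4553) = sign(-9.4553)*max(|-9.4553| - 1.35, 0) = -8.1053
prox(x) = [-6.6754, -7.6147, -8.1053]
||prox(x)||_1 = 6.6754 + 7.6147 + 8.1053 = 22.3954


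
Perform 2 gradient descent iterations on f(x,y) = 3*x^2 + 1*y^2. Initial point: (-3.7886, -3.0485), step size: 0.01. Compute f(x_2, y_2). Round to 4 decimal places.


Gradient descent on f(x,y) = 3*x^2 + 1*y^2.
Starting point: (-3.7886, -3.0485), alpha = 0.01
Step 1: grad_x = 2*3*-3.7886 = -22.7316, grad_y = 2*1*-3.0485 = -6.097
  x_1 = -3.7886 - 0.01*-22.7316 = -3.5613
  y_1 = -3.0485 - 0.01*-6.097 = -2.9875
Step 2: grad_x = 2*3*-3.5613 = -21.3677, grad_y = 2*1*-2.9875 = -5.9751
  x_2 = -3.5613 - 0.01*-21.3677 = -3.3476
  y_2 = -2.9875 - 0.01*-5.9751 = -2.9278
f(-3.3476, -2.9278) = 3*(-3.3476)^2 + 1*(-2.9278)^2 = 42.1913


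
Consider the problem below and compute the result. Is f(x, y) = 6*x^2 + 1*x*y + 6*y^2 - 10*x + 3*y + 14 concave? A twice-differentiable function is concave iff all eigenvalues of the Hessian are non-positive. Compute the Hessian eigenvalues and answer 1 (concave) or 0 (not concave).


The Hessian of f(x,y) = 6*x^2 + 1*x*y + 6*y^2 - 10*x + 3*y + 14 is:
H = [[12, 1], [1, 12]]
Trace = 12 + 12 = 24
Determinant = 12*12 - (1)^2 = 143
Discriminant = (24)^2 - 4*143 = 4.0
Eigenvalues: lambda_1 = 11.0, lambda_2 = 13.0
The function is not concave.

0


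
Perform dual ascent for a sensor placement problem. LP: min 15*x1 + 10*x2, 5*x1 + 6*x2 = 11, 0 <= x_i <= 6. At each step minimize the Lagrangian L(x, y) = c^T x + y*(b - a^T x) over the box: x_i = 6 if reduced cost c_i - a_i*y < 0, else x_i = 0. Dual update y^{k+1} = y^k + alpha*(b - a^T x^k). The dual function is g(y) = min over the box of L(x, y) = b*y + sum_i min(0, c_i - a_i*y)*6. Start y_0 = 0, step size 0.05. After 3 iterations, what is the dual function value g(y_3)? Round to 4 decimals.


Dual ascent for LP: min 15*x1 + 10*x2, 5*x1 + 6*x2 = 11, 0 <= x_i <= 6
Step 1: y^k = 0.0, reduced costs: (15.0, 10.0)
  x^k = (0.0, 0.0), subgradient = b - a^T x = 11.0
  y^{k+1} = 0.0 + 0.05*11.0 = 0.55
Step 2: y^k = 0.55, reduced costs: (12.25, 6.7)
  x^k = (0.0, 0.0), subgradient = b - a^T x = 11.0
  y^{k+1} = 0.55 + 0.05*11.0 = 1.1
Step 3: y^k = 1.1, reduced costs: (9.5, 3.4)
  x^k = (0.0, 0.0), subgradient = b - a^T x = 11.0
  y^{k+1} = 1.1 + 0.05*11.0 = 1.65
Dual objective at y_3 = 1.65: reduced costs (6.75, 0.1), box minimizer x = (0.0, 0.0)
g(y_3) = b*y + (c1 - a1*y)*x1 + (c2 - a2*y)*x2 = 11*1.65 + 6.75*0.0 + 0.1*0.0 = 18.15 + 0.0 + 0.0 = 18.15


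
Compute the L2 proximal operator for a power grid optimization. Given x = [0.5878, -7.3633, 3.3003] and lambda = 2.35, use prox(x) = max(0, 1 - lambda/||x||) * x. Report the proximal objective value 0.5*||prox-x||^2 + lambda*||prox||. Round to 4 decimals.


Step 1: Compute ||x||.
||x|| = 8.0905
Step 2: Compute scaling factor.
scale = max(0, 1 - 2.35/8.0905) = 0.7095
Step 3: prox(x) = [0.4171, -5.2245, 2.3417]
||prox(x)|| = 5.7405
Step 4: Proximal objective.
0.5*||prox-x||^2 = 2.7613
lambda*||prox|| = 13.4902
Total = 16.2514
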